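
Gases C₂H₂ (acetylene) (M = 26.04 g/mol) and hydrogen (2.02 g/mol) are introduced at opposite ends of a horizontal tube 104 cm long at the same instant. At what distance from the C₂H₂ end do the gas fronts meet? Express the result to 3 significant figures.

The fronts meet when d_C₂H₂ + d_H₂ = L with d_C₂H₂/d_H₂ = √(M_H₂/M_C₂H₂) (Graham's law). Here √(M_H₂/M_C₂H₂) = √(2.02/26.04) = 0.2785.
With d_C₂H₂ + d_H₂ = 104 cm, d_H₂ = 104/(1 + 0.2785) = 81.34 cm.
d_C₂H₂ = 104 − 81.34 = 22.7 cm.

22.7 cm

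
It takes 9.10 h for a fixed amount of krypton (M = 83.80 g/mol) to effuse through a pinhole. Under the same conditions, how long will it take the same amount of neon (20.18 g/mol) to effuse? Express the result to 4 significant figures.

4.466 h

Graham's law gives t_Ne/t_Kr = √(M_Ne/M_Kr) = √(20.18/83.80) = √0.2408 = 0.4907.
So the time for Ne is 9.10 × 0.4907 = 4.466 h.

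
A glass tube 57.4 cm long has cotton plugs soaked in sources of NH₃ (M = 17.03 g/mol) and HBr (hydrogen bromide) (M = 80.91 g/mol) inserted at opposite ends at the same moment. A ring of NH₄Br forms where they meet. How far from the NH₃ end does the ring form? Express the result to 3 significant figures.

In equal time, each gas travels a distance ∝ its rate ∝ 1/√M, so d_NH₃/d_HBr = √(M_HBr/M_NH₃) = √(80.91/17.03) = 2.180.
With d_NH₃ + d_HBr = 57.4 cm, d_HBr = 57.4/(1 + 2.180) = 18.05 cm.
d_NH₃ = 57.4 − 18.05 = 39.3 cm.

39.3 cm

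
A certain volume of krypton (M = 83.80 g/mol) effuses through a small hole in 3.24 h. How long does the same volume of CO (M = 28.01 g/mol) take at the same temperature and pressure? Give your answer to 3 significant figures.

Graham's law gives t_CO/t_Kr = √(M_CO/M_Kr) = √(28.01/83.80) = √0.3342 = 0.5781.
So the time for CO is 3.24 × 0.5781 = 1.87 h.

1.87 h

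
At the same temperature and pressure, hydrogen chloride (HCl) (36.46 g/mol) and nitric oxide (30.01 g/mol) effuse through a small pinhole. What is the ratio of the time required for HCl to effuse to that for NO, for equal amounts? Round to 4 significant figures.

1.102

From Graham's law, t_HCl/t_NO = √(M_HCl/M_NO) = √(36.46/30.01) = √1.215 = 1.102.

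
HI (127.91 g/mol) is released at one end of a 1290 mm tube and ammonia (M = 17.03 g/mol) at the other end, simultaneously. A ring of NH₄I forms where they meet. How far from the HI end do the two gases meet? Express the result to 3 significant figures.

345 mm

In equal time, each gas travels a distance ∝ its rate ∝ 1/√M, so d_HI/d_NH₃ = √(M_NH₃/M_HI) = √(17.03/127.91) = 0.3649.
With d_HI + d_NH₃ = 1290 mm, d_NH₃ = 1290/(1 + 0.3649) = 945.1 mm.
d_HI = 1290 − 945.1 = 345 mm.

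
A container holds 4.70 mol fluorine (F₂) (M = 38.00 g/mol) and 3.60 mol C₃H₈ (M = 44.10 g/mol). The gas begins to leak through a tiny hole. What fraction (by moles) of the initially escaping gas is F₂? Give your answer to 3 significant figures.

Rate_i ∝ x_i/√M_i (Graham's law weighted by mole fraction), so the effusate composition follows n_i/√M_i.
x_F₂(eff) = (n_F₂/√M_F₂) / (n_F₂/√M_F₂ + n_C₃H₈/√M_C₃H₈)
= (4.70/√38.00) / (4.70/√38.00 + 3.60/√44.10) = 0.7624/(0.7624 + 0.5421) = 0.584.

0.584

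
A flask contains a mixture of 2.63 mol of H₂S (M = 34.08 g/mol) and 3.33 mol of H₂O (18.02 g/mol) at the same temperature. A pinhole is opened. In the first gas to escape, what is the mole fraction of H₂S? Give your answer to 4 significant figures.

0.3648

Rate_i ∝ x_i/√M_i (Graham's law weighted by mole fraction), so the effusate composition follows n_i/√M_i.
So x_H₂S in the escaping gas = (n_H₂S/√M_H₂S) / Σ(n_i/√M_i)
= (2.63/√34.08) / (2.63/√34.08 + 3.33/√18.02) = 0.4505/(0.4505 + 0.7845) = 0.3648.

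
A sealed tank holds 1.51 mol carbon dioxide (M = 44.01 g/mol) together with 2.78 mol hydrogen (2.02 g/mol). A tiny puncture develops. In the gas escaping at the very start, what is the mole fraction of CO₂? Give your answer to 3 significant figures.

Each component's effusion rate ∝ (its partial pressure)·(1/√M) ∝ n_i/√M_i.
Mole fraction of CO₂ in the effusate = (n_CO₂/√M_CO₂) / (n_CO₂/√M_CO₂ + n_H₂/√M_H₂)
= (1.51/√44.01) / (1.51/√44.01 + 2.78/√2.02) = 0.2276/(0.2276 + 1.956) = 0.104.

0.104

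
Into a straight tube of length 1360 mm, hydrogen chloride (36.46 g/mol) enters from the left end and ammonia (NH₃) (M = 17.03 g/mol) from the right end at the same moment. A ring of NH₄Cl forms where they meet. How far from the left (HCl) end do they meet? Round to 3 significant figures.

Graham's law gives d_HCl/d_NH₃ = rate_HCl/rate_NH₃ = √(M_NH₃/M_HCl) = √(17.03/36.46) = 0.6834.
With d_HCl + d_NH₃ = 1360 mm, d_NH₃ = 1360/(1 + 0.6834) = 807.9 mm.
d_HCl = 1360 − 807.9 = 552 mm.

552 mm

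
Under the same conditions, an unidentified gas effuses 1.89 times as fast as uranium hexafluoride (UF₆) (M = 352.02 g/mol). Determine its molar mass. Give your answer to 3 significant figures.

From Graham's law, rate_X/rate_UF₆ = √(M_UF₆/M_X).
1.89 = √(352.02/M_X)
M_X = 352.02 / 1.89² = 352.02 / 3.572 = 98.5 g/mol

98.5 g/mol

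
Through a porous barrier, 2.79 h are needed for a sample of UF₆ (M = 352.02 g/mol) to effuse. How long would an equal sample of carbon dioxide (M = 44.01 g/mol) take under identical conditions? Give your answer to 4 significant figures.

0.9865 h

Since effusion rate ∝ 1/√M, t_CO₂/t_UF₆ = √(M_CO₂/M_UF₆) = √(44.01/352.02) = √0.1250 = 0.3536.
So the time for CO₂ is 2.79 × 0.3536 = 0.9865 h.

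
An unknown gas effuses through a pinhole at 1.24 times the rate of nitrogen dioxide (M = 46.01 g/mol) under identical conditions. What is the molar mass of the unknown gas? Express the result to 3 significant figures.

By Graham's law, rate_X/rate_NO₂ = √(M_NO₂/M_X).
1.24 = √(46.01/M_X)
M_X = 46.01 / 1.24² = 46.01 / 1.538 = 29.9 g/mol

29.9 g/mol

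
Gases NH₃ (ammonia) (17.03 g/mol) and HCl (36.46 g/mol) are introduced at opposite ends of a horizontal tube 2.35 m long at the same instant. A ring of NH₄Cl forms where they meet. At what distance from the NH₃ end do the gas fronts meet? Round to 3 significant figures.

The fronts meet when d_NH₃ + d_HCl = L with d_NH₃/d_HCl = √(M_HCl/M_NH₃) (Graham's law). Here √(M_HCl/M_NH₃) = √(36.46/17.03) = 1.463.
With d_NH₃ + d_HCl = 2.35 m, d_HCl = 2.35/(1 + 1.463) = 0.9540 m.
d_NH₃ = 2.35 − 0.9540 = 1.40 m.

1.40 m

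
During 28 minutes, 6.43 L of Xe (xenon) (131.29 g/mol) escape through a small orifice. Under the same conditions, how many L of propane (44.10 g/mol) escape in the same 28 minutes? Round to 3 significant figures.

11.1 L

Using Graham's law: rate_C₃H₈/rate_Xe = √(M_Xe/M_C₃H₈) = √(131.29/44.10) = √2.977 = 1.725.
So the volume for C₃H₈ is 6.43 × 1.725 = 11.1 L.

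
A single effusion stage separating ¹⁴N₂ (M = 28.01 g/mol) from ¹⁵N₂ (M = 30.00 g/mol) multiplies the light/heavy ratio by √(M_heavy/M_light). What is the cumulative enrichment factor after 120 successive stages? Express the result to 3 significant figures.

After 120 stages the ratio has grown by (√(30.00/28.01))^120 = (30.00/28.01)^(120/2).
= 1.07105^60 = 61.4.

61.4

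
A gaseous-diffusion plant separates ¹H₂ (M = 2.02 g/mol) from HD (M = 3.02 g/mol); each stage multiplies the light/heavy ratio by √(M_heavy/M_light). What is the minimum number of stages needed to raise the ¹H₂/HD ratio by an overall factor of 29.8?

17

Per stage α = (3.02/2.02)^(1/2) = 1.49505^0.5, giving ln α = 0.2011.
Need α^N ≥ 29.8 ⇒ N ≥ ln(29.8) / ln α = 3.395 / 0.2011 = 16.88.
Rounding up, N = 17 stages.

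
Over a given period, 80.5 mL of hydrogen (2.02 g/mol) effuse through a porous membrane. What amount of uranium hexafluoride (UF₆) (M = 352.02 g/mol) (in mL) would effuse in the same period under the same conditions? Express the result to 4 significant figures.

6.098 mL

Graham's law gives rate_UF₆/rate_H₂ = √(M_H₂/M_UF₆) = √(2.02/352.02) = √0.005738 = 0.07575.
So the volume for UF₆ is 80.5 × 0.07575 = 6.098 mL.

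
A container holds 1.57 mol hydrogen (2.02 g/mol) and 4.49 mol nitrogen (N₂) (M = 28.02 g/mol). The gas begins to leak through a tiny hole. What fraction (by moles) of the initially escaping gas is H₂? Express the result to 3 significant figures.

0.566

Effusion rate of each component ∝ n_i/√M_i (partial pressure × 1/√M).
So x_H₂ in the escaping gas = (n_H₂/√M_H₂) / Σ(n_i/√M_i)
= (1.57/√2.02) / (1.57/√2.02 + 4.49/√28.02) = 1.105/(1.105 + 0.8482) = 0.566.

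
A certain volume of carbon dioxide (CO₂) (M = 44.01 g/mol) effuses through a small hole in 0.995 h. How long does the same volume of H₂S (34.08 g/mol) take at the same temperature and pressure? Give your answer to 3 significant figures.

From Graham's law, t_H₂S/t_CO₂ = √(M_H₂S/M_CO₂) = √(34.08/44.01) = √0.7744 = 0.8800.
So the time for H₂S is 0.995 × 0.8800 = 0.876 h.

0.876 h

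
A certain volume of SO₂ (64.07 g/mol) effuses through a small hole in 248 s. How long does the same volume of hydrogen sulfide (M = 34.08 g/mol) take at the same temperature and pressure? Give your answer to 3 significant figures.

181 s

Since effusion rate ∝ 1/√M, t_H₂S/t_SO₂ = √(M_H₂S/M_SO₂) = √(34.08/64.07) = √0.5319 = 0.7293.
So the time for H₂S is 248 × 0.7293 = 181 s.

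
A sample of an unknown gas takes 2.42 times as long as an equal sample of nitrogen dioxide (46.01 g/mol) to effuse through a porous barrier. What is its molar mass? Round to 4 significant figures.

From Graham's law, t_X/t_NO₂ = √(M_X/M_NO₂).
2.42 = √(M_X/46.01)
M_X = 46.01 × 2.42² = 46.01 × 5.856 = 269.5 g/mol

269.5 g/mol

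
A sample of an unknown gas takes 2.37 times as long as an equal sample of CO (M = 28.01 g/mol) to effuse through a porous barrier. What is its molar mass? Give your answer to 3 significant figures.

By Graham's law, t_X/t_CO = √(M_X/M_CO).
2.37 = √(M_X/28.01)
M_X = 28.01 × 2.37² = 28.01 × 5.617 = 157 g/mol

157 g/mol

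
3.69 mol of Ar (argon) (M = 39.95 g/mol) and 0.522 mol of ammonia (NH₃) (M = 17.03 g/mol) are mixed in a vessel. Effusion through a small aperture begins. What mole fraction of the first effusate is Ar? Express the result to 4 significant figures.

0.8219

Effusion rate of each component ∝ n_i/√M_i (partial pressure × 1/√M).
So x_Ar in the escaping gas = (n_Ar/√M_Ar) / Σ(n_i/√M_i)
= (3.69/√39.95) / (3.69/√39.95 + 0.522/√17.03) = 0.5838/(0.5838 + 0.1265) = 0.8219.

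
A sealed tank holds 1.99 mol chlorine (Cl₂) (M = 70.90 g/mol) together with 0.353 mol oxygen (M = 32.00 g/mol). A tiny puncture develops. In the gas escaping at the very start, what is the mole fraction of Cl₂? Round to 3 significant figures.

Effusion rate of each component ∝ n_i/√M_i (partial pressure × 1/√M).
Mole fraction of Cl₂ in the effusate = (n_Cl₂/√M_Cl₂) / (n_Cl₂/√M_Cl₂ + n_O₂/√M_O₂)
= (1.99/√70.90) / (1.99/√70.90 + 0.353/√32.00) = 0.2363/(0.2363 + 0.06240) = 0.791.

0.791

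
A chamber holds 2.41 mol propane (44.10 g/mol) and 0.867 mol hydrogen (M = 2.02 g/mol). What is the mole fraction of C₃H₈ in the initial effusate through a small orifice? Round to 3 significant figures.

0.373

Effusion rate of each component ∝ n_i/√M_i (partial pressure × 1/√M).
x_C₃H₈(eff) = (n_C₃H₈/√M_C₃H₈) / (n_C₃H₈/√M_C₃H₈ + n_H₂/√M_H₂)
= (2.41/√44.10) / (2.41/√44.10 + 0.867/√2.02) = 0.3629/(0.3629 + 0.6100) = 0.373.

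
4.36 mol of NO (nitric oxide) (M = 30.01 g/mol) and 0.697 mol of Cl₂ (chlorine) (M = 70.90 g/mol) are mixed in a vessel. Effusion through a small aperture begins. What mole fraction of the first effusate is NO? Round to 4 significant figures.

0.9058

Each component's effusion rate ∝ (its partial pressure)·(1/√M) ∝ n_i/√M_i.
x_NO(eff) = (n_NO/√M_NO) / (n_NO/√M_NO + n_Cl₂/√M_Cl₂)
= (4.36/√30.01) / (4.36/√30.01 + 0.697/√70.90) = 0.7959/(0.7959 + 0.08278) = 0.9058.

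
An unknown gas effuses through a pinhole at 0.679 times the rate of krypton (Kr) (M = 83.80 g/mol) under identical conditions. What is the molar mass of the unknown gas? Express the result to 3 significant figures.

182 g/mol

Since effusion rate ∝ 1/√M, rate_X/rate_Kr = √(M_Kr/M_X).
0.679 = √(83.80/M_X)
M_X = 83.80 / 0.679² = 83.80 / 0.4610 = 182 g/mol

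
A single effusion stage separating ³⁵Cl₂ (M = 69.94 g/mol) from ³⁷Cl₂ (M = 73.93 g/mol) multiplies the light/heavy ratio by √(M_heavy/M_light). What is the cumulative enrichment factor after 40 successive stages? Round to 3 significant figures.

Each stage multiplies the ratio by α = √(73.93/69.94), so after 40 stages the overall factor is α^40 = (73.93/69.94)^(40/2).
= 1.05705^20 = 3.03.

3.03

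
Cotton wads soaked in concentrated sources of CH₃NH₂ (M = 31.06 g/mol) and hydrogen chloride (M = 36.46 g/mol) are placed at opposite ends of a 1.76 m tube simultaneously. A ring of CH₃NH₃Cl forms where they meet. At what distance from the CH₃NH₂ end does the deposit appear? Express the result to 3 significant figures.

0.915 m

In equal time, each gas travels a distance ∝ its rate ∝ 1/√M, so d_CH₃NH₂/d_HCl = √(M_HCl/M_CH₃NH₂) = √(36.46/31.06) = 1.083.
With d_CH₃NH₂ + d_HCl = 1.76 m, d_HCl = 1.76/(1 + 1.083) = 0.8448 m.
d_CH₃NH₂ = 1.76 − 0.8448 = 0.915 m.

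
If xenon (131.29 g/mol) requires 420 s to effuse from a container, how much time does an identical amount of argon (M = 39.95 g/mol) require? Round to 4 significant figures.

231.7 s

Since effusion rate ∝ 1/√M, t_Ar/t_Xe = √(M_Ar/M_Xe) = √(39.95/131.29) = √0.3043 = 0.5516.
So the time for Ar is 420 × 0.5516 = 231.7 s.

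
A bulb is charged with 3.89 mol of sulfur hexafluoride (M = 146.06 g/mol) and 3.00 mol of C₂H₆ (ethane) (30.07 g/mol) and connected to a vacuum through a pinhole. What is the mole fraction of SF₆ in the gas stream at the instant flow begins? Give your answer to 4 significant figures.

The effusion rate of species i is ∝ p_i/√M_i ∝ n_i/√M_i.
Mole fraction of SF₆ in the effusate = (n_SF₆/√M_SF₆) / (n_SF₆/√M_SF₆ + n_C₂H₆/√M_C₂H₆)
= (3.89/√146.06) / (3.89/√146.06 + 3.00/√30.07) = 0.3219/(0.3219 + 0.5471) = 0.3704.

0.3704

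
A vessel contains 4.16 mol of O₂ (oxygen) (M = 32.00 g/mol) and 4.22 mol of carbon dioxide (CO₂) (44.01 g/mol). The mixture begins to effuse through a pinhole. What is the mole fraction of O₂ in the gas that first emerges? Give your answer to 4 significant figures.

0.5362

The effusion rate of species i is ∝ p_i/√M_i ∝ n_i/√M_i.
So x_O₂ in the escaping gas = (n_O₂/√M_O₂) / Σ(n_i/√M_i)
= (4.16/√32.00) / (4.16/√32.00 + 4.22/√44.01) = 0.7354/(0.7354 + 0.6361) = 0.5362.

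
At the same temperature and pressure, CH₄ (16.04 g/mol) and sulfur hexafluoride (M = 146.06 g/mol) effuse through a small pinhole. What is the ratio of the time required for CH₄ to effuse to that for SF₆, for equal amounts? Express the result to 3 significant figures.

0.331

Graham's law gives t_CH₄/t_SF₆ = √(M_CH₄/M_SF₆) = √(16.04/146.06) = √0.1098 = 0.331.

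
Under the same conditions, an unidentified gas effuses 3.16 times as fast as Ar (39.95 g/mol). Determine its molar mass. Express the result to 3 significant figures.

Graham's law gives rate_X/rate_Ar = √(M_Ar/M_X).
3.16 = √(39.95/M_X)
M_X = 39.95 / 3.16² = 39.95 / 9.986 = 4.00 g/mol

4.00 g/mol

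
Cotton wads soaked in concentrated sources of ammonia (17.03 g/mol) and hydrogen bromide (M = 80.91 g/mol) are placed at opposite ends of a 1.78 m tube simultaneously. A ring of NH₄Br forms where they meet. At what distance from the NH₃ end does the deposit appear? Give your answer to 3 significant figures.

The fronts meet when d_NH₃ + d_HBr = L with d_NH₃/d_HBr = √(M_HBr/M_NH₃) (Graham's law). Here √(M_HBr/M_NH₃) = √(80.91/17.03) = 2.180.
With d_NH₃ + d_HBr = 1.78 m, d_HBr = 1.78/(1 + 2.180) = 0.5598 m.
d_NH₃ = 1.78 − 0.5598 = 1.22 m.

1.22 m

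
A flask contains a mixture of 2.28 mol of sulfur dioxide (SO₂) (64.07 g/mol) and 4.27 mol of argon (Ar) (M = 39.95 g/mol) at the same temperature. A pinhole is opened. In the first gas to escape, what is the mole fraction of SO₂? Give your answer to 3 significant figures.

0.297

Each component's effusion rate ∝ (its partial pressure)·(1/√M) ∝ n_i/√M_i.
So x_SO₂ in the escaping gas = (n_SO₂/√M_SO₂) / Σ(n_i/√M_i)
= (2.28/√64.07) / (2.28/√64.07 + 4.27/√39.95) = 0.2848/(0.2848 + 0.6756) = 0.297.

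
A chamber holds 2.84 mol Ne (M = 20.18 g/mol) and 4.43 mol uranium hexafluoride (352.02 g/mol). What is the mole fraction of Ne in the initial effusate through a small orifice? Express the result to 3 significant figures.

Each component's effusion rate ∝ (its partial pressure)·(1/√M) ∝ n_i/√M_i.
x_Ne(eff) = (n_Ne/√M_Ne) / (n_Ne/√M_Ne + n_UF₆/√M_UF₆)
= (2.84/√20.18) / (2.84/√20.18 + 4.43/√352.02) = 0.6322/(0.6322 + 0.2361) = 0.728.

0.728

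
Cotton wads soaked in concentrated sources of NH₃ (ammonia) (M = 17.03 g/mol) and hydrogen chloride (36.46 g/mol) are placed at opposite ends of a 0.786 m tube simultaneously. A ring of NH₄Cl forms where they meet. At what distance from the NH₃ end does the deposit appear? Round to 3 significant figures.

In equal time, each gas travels a distance ∝ its rate ∝ 1/√M, so d_NH₃/d_HCl = √(M_HCl/M_NH₃) = √(36.46/17.03) = 1.463.
With d_NH₃ + d_HCl = 0.786 m, d_HCl = 0.786/(1 + 1.463) = 0.3191 m.
d_NH₃ = 0.786 − 0.3191 = 0.467 m.

0.467 m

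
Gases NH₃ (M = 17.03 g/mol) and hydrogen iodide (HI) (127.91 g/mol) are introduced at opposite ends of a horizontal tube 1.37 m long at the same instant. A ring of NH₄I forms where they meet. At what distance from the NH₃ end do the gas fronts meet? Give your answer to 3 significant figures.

1.00 m

Distances travelled in equal time are proportional to diffusion rates, so d_NH₃/d_HI = √(M_HI/M_NH₃) = √(127.91/17.03) = 2.741.
With d_NH₃ + d_HI = 1.37 m, d_HI = 1.37/(1 + 2.741) = 0.3663 m.
d_NH₃ = 1.37 − 0.3663 = 1.00 m.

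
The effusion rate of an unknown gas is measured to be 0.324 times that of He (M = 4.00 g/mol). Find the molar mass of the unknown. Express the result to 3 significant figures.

38.1 g/mol

Using Graham's law: rate_X/rate_He = √(M_He/M_X).
0.324 = √(4.00/M_X)
M_X = 4.00 / 0.324² = 4.00 / 0.1050 = 38.1 g/mol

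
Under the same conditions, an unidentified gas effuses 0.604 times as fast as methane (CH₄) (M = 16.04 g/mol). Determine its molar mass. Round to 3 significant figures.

44.0 g/mol

By Graham's law, rate_X/rate_CH₄ = √(M_CH₄/M_X).
0.604 = √(16.04/M_X)
M_X = 16.04 / 0.604² = 16.04 / 0.3648 = 44.0 g/mol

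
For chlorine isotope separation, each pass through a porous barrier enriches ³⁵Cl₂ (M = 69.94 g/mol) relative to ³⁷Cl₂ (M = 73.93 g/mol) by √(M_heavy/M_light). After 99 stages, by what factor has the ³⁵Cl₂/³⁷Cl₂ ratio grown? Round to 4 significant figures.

15.58

Overall factor = α^99 with α = √(73.93/69.94), i.e. (73.93/69.94)^(99/2).
= 1.05705^(99/2) = 15.58.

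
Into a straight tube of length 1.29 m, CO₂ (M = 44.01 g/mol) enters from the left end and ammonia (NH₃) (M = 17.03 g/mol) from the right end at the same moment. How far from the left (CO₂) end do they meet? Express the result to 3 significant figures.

Graham's law gives d_CO₂/d_NH₃ = rate_CO₂/rate_NH₃ = √(M_NH₃/M_CO₂) = √(17.03/44.01) = 0.6221.
With d_CO₂ + d_NH₃ = 1.29 m, d_NH₃ = 1.29/(1 + 0.6221) = 0.7953 m.
d_CO₂ = 1.29 − 0.7953 = 0.495 m.

0.495 m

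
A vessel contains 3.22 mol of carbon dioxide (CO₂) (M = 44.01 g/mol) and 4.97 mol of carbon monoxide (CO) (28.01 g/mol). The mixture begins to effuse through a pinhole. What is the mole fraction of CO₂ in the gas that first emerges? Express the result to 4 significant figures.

Rate_i ∝ x_i/√M_i (Graham's law weighted by mole fraction), so the effusate composition follows n_i/√M_i.
So x_CO₂ in the escaping gas = (n_CO₂/√M_CO₂) / Σ(n_i/√M_i)
= (3.22/√44.01) / (3.22/√44.01 + 4.97/√28.01) = 0.4854/(0.4854 + 0.9391) = 0.3407.

0.3407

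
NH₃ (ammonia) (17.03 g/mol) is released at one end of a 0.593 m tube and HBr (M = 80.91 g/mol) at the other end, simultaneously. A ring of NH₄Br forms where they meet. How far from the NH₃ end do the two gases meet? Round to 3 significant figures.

Graham's law gives d_NH₃/d_HBr = rate_NH₃/rate_HBr = √(M_HBr/M_NH₃) = √(80.91/17.03) = 2.180.
With d_NH₃ + d_HBr = 0.593 m, d_HBr = 0.593/(1 + 2.180) = 0.1865 m.
d_NH₃ = 0.593 − 0.1865 = 0.407 m.

0.407 m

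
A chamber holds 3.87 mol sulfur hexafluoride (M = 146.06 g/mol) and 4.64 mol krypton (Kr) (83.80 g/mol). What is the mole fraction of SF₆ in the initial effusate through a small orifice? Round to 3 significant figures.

Rate_i ∝ x_i/√M_i (Graham's law weighted by mole fraction), so the effusate composition follows n_i/√M_i.
So x_SF₆ in the escaping gas = (n_SF₆/√M_SF₆) / Σ(n_i/√M_i)
= (3.87/√146.06) / (3.87/√146.06 + 4.64/√83.80) = 0.3202/(0.3202 + 0.5069) = 0.387.

0.387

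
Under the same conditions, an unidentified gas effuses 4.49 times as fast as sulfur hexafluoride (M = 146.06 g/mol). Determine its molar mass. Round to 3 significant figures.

By Graham's law, rate_X/rate_SF₆ = √(M_SF₆/M_X).
4.49 = √(146.06/M_X)
M_X = 146.06 / 4.49² = 146.06 / 20.16 = 7.25 g/mol

7.25 g/mol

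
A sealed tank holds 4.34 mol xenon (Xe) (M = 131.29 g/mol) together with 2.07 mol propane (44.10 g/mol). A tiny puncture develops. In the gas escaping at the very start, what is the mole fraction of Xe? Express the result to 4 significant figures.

Rate_i ∝ x_i/√M_i (Graham's law weighted by mole fraction), so the effusate composition follows n_i/√M_i.
So x_Xe in the escaping gas = (n_Xe/√M_Xe) / Σ(n_i/√M_i)
= (4.34/√131.29) / (4.34/√131.29 + 2.07/√44.10) = 0.3788/(0.3788 + 0.3117) = 0.5486.

0.5486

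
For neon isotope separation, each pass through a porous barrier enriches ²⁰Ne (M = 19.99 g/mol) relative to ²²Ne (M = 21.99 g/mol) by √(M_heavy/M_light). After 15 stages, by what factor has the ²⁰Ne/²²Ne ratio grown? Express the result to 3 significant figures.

2.04

The single-stage factor is √(M_heavy/M_light), so 15 stages give [√(21.99/19.99)]^15 = (21.99/19.99)^(15/2).
= 1.10005^(15/2) = 2.04.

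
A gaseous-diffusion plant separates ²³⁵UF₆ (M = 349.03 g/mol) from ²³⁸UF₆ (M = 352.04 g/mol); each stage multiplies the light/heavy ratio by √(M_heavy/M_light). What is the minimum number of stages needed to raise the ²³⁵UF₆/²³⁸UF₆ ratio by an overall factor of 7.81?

479

Single-stage factor α = √(352.04/349.03), so ln α = ½ ln(1.00862) = 0.004293.
Need α^N ≥ 7.81 ⇒ N ≥ ln(7.81) / ln α = 2.055 / 0.004293 = 478.73.
So at least 479 stages are needed.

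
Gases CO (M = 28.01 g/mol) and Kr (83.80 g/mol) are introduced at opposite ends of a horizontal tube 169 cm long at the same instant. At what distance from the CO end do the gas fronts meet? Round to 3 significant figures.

107 cm

Graham's law gives d_CO/d_Kr = rate_CO/rate_Kr = √(M_Kr/M_CO) = √(83.80/28.01) = 1.730.
With d_CO + d_Kr = 169 cm, d_Kr = 169/(1 + 1.730) = 61.91 cm.
d_CO = 169 − 61.91 = 107 cm.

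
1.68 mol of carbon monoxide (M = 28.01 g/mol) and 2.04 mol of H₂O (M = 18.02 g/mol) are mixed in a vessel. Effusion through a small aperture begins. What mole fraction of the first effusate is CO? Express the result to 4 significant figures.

Effusion rate of each component ∝ n_i/√M_i (partial pressure × 1/√M).
x_CO(eff) = (n_CO/√M_CO) / (n_CO/√M_CO + n_H₂O/√M_H₂O)
= (1.68/√28.01) / (1.68/√28.01 + 2.04/√18.02) = 0.3174/(0.3174 + 0.4806) = 0.3978.

0.3978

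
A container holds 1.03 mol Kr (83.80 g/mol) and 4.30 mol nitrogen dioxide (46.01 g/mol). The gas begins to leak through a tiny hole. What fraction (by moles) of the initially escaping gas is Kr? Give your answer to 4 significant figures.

Rate_i ∝ x_i/√M_i (Graham's law weighted by mole fraction), so the effusate composition follows n_i/√M_i.
Mole fraction of Kr in the effusate = (n_Kr/√M_Kr) / (n_Kr/√M_Kr + n_NO₂/√M_NO₂)
= (1.03/√83.80) / (1.03/√83.80 + 4.30/√46.01) = 0.1125/(0.1125 + 0.6339) = 0.1507.

0.1507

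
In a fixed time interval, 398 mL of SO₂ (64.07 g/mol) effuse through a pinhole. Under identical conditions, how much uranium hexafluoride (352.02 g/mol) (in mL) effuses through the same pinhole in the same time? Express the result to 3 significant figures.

170 mL

Since effusion rate ∝ 1/√M, rate_UF₆/rate_SO₂ = √(M_SO₂/M_UF₆) = √(64.07/352.02) = √0.1820 = 0.4266.
So the volume for UF₆ is 398 × 0.4266 = 170 mL.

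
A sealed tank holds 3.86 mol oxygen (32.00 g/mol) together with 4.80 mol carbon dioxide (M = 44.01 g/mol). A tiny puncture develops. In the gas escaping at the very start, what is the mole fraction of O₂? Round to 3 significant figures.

0.485

The effusion rate of species i is ∝ p_i/√M_i ∝ n_i/√M_i.
So x_O₂ in the escaping gas = (n_O₂/√M_O₂) / Σ(n_i/√M_i)
= (3.86/√32.00) / (3.86/√32.00 + 4.80/√44.01) = 0.6824/(0.6824 + 0.7235) = 0.485.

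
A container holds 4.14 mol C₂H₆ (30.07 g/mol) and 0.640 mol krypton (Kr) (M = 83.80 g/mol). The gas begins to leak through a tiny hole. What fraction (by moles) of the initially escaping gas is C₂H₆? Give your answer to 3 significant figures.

0.915

The effusion rate of species i is ∝ p_i/√M_i ∝ n_i/√M_i.
x_C₂H₆(eff) = (n_C₂H₆/√M_C₂H₆) / (n_C₂H₆/√M_C₂H₆ + n_Kr/√M_Kr)
= (4.14/√30.07) / (4.14/√30.07 + 0.640/√83.80) = 0.7550/(0.7550 + 0.06991) = 0.915.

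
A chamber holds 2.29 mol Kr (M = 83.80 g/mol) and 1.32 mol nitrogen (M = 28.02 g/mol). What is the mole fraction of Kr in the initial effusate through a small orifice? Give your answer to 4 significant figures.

The effusion rate of species i is ∝ p_i/√M_i ∝ n_i/√M_i.
Mole fraction of Kr in the effusate = (n_Kr/√M_Kr) / (n_Kr/√M_Kr + n_N₂/√M_N₂)
= (2.29/√83.80) / (2.29/√83.80 + 1.32/√28.02) = 0.2502/(0.2502 + 0.2494) = 0.5008.

0.5008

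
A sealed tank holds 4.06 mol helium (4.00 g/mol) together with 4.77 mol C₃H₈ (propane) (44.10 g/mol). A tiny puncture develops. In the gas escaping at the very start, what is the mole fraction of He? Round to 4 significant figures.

0.7386

Each component's effusion rate ∝ (its partial pressure)·(1/√M) ∝ n_i/√M_i.
Mole fraction of He in the effusate = (n_He/√M_He) / (n_He/√M_He + n_C₃H₈/√M_C₃H₈)
= (4.06/√4.00) / (4.06/√4.00 + 4.77/√44.10) = 2.030/(2.030 + 0.7183) = 0.7386.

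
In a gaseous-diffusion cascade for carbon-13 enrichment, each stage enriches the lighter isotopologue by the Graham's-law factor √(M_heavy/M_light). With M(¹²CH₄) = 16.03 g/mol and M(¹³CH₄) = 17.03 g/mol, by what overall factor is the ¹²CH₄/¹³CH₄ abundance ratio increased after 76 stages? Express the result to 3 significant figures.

9.97

Overall factor = α^76 with α = √(17.03/16.03), i.e. (17.03/16.03)^(76/2).
= 1.06238^38 = 9.97.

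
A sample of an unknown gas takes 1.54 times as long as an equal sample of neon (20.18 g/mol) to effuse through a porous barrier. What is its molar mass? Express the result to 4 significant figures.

Graham's law gives t_X/t_Ne = √(M_X/M_Ne).
1.54 = √(M_X/20.18)
M_X = 20.18 × 1.54² = 20.18 × 2.372 = 47.86 g/mol

47.86 g/mol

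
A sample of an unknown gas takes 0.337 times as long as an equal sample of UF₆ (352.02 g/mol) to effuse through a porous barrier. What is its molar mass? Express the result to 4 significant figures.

Since effusion rate ∝ 1/√M, t_X/t_UF₆ = √(M_X/M_UF₆).
0.337 = √(M_X/352.02)
M_X = 352.02 × 0.337² = 352.02 × 0.1136 = 39.98 g/mol

39.98 g/mol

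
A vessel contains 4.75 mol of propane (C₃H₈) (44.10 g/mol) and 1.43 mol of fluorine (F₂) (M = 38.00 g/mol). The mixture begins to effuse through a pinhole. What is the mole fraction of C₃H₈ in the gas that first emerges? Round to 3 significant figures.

0.755

Rate_i ∝ x_i/√M_i (Graham's law weighted by mole fraction), so the effusate composition follows n_i/√M_i.
So x_C₃H₈ in the escaping gas = (n_C₃H₈/√M_C₃H₈) / Σ(n_i/√M_i)
= (4.75/√44.10) / (4.75/√44.10 + 1.43/√38.00) = 0.7153/(0.7153 + 0.2320) = 0.755.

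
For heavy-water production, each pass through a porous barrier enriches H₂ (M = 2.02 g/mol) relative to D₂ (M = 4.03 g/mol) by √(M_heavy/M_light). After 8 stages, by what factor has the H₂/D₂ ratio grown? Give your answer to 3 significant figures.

15.8

Each stage multiplies the ratio by α = √(4.03/2.02), so after 8 stages the overall factor is α^8 = (4.03/2.02)^(8/2).
= 1.99505^4 = 15.8.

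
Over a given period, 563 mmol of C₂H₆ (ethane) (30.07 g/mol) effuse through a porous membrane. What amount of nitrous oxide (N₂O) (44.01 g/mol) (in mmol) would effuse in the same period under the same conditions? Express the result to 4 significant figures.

Since effusion rate ∝ 1/√M, rate_N₂O/rate_C₂H₆ = √(M_C₂H₆/M_N₂O) = √(30.07/44.01) = √0.6833 = 0.8266.
So the amount for N₂O is 563 × 0.8266 = 465.4 mmol.

465.4 mmol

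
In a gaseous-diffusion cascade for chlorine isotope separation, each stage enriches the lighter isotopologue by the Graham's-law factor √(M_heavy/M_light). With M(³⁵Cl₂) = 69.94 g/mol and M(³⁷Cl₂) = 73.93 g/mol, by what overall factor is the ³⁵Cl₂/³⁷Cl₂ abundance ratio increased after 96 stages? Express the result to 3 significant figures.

Each stage multiplies the ratio by α = √(73.93/69.94), so after 96 stages the overall factor is α^96 = (73.93/69.94)^(96/2).
= 1.05705^48 = 14.3.

14.3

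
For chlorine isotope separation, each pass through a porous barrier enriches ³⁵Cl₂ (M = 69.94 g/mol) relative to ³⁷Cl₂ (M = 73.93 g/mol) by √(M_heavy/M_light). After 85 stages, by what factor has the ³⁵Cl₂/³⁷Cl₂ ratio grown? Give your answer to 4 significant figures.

10.57

Overall factor = α^85 with α = √(73.93/69.94), i.e. (73.93/69.94)^(85/2).
= 1.05705^(85/2) = 10.57.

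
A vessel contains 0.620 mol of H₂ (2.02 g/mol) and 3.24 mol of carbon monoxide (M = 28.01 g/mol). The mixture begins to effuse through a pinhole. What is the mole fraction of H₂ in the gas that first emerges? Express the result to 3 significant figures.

0.416

Rate_i ∝ x_i/√M_i (Graham's law weighted by mole fraction), so the effusate composition follows n_i/√M_i.
So x_H₂ in the escaping gas = (n_H₂/√M_H₂) / Σ(n_i/√M_i)
= (0.620/√2.02) / (0.620/√2.02 + 3.24/√28.01) = 0.4362/(0.4362 + 0.6122) = 0.416.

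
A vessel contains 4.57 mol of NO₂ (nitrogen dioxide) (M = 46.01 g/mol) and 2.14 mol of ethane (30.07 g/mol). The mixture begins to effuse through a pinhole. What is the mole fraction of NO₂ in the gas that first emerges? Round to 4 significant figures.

The effusion rate of species i is ∝ p_i/√M_i ∝ n_i/√M_i.
Mole fraction of NO₂ in the effusate = (n_NO₂/√M_NO₂) / (n_NO₂/√M_NO₂ + n_C₂H₆/√M_C₂H₆)
= (4.57/√46.01) / (4.57/√46.01 + 2.14/√30.07) = 0.6737/(0.6737 + 0.3903) = 0.6332.

0.6332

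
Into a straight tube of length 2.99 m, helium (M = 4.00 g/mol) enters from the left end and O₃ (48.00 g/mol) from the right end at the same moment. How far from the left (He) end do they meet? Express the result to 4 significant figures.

In equal time, each gas travels a distance ∝ its rate ∝ 1/√M, so d_He/d_O₃ = √(M_O₃/M_He) = √(48.00/4.00) = 3.464.
With d_He + d_O₃ = 2.99 m, d_O₃ = 2.99/(1 + 3.464) = 0.6698 m.
d_He = 2.99 − 0.6698 = 2.320 m.

2.320 m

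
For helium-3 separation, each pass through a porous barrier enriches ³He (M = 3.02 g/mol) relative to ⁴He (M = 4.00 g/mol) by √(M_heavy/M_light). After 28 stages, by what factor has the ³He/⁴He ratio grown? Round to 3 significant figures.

51.1

The single-stage factor is √(M_heavy/M_light), so 28 stages give [√(4.00/3.02)]^28 = (4.00/3.02)^(28/2).
= 1.32450^14 = 51.1.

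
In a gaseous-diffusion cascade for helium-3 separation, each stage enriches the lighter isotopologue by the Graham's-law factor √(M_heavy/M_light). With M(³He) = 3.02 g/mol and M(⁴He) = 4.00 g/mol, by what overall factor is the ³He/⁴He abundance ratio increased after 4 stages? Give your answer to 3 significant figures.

1.75

The single-stage factor is √(M_heavy/M_light), so 4 stages give [√(4.00/3.02)]^4 = (4.00/3.02)^(4/2).
= 1.32450^2 = 1.75.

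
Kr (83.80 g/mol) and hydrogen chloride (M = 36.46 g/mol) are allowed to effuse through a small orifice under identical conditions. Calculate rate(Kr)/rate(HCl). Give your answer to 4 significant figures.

Graham's law gives rate_Kr/rate_HCl = √(M_HCl/M_Kr) = √(36.46/83.80) = √0.4351 = 0.6596.

0.6596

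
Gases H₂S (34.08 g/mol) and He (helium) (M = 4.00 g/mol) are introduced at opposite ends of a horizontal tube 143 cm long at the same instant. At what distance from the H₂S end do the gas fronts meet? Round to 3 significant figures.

36.5 cm

Distances travelled in equal time are proportional to diffusion rates, so d_H₂S/d_He = √(M_He/M_H₂S) = √(4.00/34.08) = 0.3426.
With d_H₂S + d_He = 143 cm, d_He = 143/(1 + 0.3426) = 106.5 cm.
d_H₂S = 143 − 106.5 = 36.5 cm.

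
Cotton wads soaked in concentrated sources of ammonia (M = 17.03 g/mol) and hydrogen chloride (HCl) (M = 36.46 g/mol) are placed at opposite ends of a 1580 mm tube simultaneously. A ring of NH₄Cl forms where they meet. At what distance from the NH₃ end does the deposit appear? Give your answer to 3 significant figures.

939 mm

In equal time, each gas travels a distance ∝ its rate ∝ 1/√M, so d_NH₃/d_HCl = √(M_HCl/M_NH₃) = √(36.46/17.03) = 1.463.
With d_NH₃ + d_HCl = 1580 mm, d_HCl = 1580/(1 + 1.463) = 641.4 mm.
d_NH₃ = 1580 − 641.4 = 939 mm.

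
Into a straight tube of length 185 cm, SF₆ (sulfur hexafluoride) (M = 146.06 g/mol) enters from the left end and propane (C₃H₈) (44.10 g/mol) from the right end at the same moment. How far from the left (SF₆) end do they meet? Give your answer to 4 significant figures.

Distances travelled in equal time are proportional to diffusion rates, so d_SF₆/d_C₃H₈ = √(M_C₃H₈/M_SF₆) = √(44.10/146.06) = 0.5495.
With d_SF₆ + d_C₃H₈ = 185 cm, d_C₃H₈ = 185/(1 + 0.5495) = 119.4 cm.
d_SF₆ = 185 − 119.4 = 65.61 cm.

65.61 cm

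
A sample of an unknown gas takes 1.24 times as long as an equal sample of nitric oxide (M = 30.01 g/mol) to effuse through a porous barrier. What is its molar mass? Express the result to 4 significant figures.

Graham's law gives t_X/t_NO = √(M_X/M_NO).
1.24 = √(M_X/30.01)
M_X = 30.01 × 1.24² = 30.01 × 1.538 = 46.14 g/mol

46.14 g/mol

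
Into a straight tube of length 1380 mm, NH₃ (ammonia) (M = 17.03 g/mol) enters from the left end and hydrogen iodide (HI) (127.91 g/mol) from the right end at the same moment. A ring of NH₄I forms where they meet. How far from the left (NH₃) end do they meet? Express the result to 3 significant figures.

In equal time, each gas travels a distance ∝ its rate ∝ 1/√M, so d_NH₃/d_HI = √(M_HI/M_NH₃) = √(127.91/17.03) = 2.741.
With d_NH₃ + d_HI = 1380 mm, d_HI = 1380/(1 + 2.741) = 368.9 mm.
d_NH₃ = 1380 − 368.9 = 1010 mm.

1010 mm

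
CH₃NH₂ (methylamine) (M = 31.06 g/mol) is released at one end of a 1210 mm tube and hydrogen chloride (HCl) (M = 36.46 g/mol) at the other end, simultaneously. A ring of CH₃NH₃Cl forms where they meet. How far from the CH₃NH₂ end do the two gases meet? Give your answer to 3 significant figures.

In equal time, each gas travels a distance ∝ its rate ∝ 1/√M, so d_CH₃NH₂/d_HCl = √(M_HCl/M_CH₃NH₂) = √(36.46/31.06) = 1.083.
With d_CH₃NH₂ + d_HCl = 1210 mm, d_HCl = 1210/(1 + 1.083) = 580.8 mm.
d_CH₃NH₂ = 1210 − 580.8 = 629 mm.

629 mm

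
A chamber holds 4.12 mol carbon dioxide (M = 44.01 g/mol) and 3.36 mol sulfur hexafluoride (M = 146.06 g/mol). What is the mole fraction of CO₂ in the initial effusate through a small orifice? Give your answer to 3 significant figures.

0.691

Each component's effusion rate ∝ (its partial pressure)·(1/√M) ∝ n_i/√M_i.
x_CO₂(eff) = (n_CO₂/√M_CO₂) / (n_CO₂/√M_CO₂ + n_SF₆/√M_SF₆)
= (4.12/√44.01) / (4.12/√44.01 + 3.36/√146.06) = 0.6210/(0.6210 + 0.2780) = 0.691.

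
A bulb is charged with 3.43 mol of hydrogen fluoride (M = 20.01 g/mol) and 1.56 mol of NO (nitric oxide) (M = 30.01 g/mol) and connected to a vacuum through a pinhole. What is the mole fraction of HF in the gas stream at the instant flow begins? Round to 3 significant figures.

0.729

Each component's effusion rate ∝ (its partial pressure)·(1/√M) ∝ n_i/√M_i.
Mole fraction of HF in the effusate = (n_HF/√M_HF) / (n_HF/√M_HF + n_NO/√M_NO)
= (3.43/√20.01) / (3.43/√20.01 + 1.56/√30.01) = 0.7668/(0.7668 + 0.2848) = 0.729.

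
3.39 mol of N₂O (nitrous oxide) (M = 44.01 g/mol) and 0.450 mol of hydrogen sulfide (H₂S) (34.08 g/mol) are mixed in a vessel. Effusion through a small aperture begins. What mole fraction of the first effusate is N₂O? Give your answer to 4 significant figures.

0.8689

Effusion rate of each component ∝ n_i/√M_i (partial pressure × 1/√M).
Mole fraction of N₂O in the effusate = (n_N₂O/√M_N₂O) / (n_N₂O/√M_N₂O + n_H₂S/√M_H₂S)
= (3.39/√44.01) / (3.39/√44.01 + 0.450/√34.08) = 0.5110/(0.5110 + 0.07708) = 0.8689.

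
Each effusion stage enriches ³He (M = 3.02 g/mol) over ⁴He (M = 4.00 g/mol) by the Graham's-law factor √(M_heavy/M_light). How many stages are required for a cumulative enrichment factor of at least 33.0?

Per stage α = (4.00/3.02)^(1/2) = 1.32450^0.5, giving ln α = 0.1405.
Need α^N ≥ 33.0 ⇒ N ≥ ln(33.0) / ln α = 3.497 / 0.1405 = 24.88.
Minimum whole number of stages: N = 25.

25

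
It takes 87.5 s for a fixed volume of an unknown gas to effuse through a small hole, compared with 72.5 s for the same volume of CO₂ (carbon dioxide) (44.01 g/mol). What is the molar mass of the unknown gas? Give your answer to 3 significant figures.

By Graham's law, t_X/t_CO₂ = √(M_X/M_CO₂).
87.5/72.5 = 1.207 = √(M_X/44.01)
M_X = 44.01 × 1.207² = 44.01 × 1.457 = 64.1 g/mol

64.1 g/mol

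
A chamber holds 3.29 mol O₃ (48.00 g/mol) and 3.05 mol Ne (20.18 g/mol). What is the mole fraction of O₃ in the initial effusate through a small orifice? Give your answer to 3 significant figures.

0.412

Each component's effusion rate ∝ (its partial pressure)·(1/√M) ∝ n_i/√M_i.
x_O₃(eff) = (n_O₃/√M_O₃) / (n_O₃/√M_O₃ + n_Ne/√M_Ne)
= (3.29/√48.00) / (3.29/√48.00 + 3.05/√20.18) = 0.4749/(0.4749 + 0.6790) = 0.412.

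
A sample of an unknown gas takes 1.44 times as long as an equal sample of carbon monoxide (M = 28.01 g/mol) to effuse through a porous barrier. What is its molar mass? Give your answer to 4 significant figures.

Graham's law gives t_X/t_CO = √(M_X/M_CO).
1.44 = √(M_X/28.01)
M_X = 28.01 × 1.44² = 28.01 × 2.074 = 58.08 g/mol

58.08 g/mol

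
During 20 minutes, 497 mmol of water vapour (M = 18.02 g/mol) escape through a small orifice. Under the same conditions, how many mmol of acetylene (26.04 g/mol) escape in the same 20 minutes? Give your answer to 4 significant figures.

413.4 mmol

From Graham's law, rate_C₂H₂/rate_H₂O = √(M_H₂O/M_C₂H₂) = √(18.02/26.04) = √0.6920 = 0.8319.
So the amount for C₂H₂ is 497 × 0.8319 = 413.4 mmol.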